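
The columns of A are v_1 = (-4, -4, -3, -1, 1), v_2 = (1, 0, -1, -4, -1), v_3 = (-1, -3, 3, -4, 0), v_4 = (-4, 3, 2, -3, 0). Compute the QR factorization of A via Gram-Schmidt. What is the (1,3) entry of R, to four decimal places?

r_{13} = 1.6775

v_1 = (-4, -4, -3, -1, 1); ‖v_1‖ = 6.5574, so e_1 = (-0.6100, -0.6100, -0.4575, -0.1525, 0.1525).
r_{13} = e_1·v_3 = 1.6775.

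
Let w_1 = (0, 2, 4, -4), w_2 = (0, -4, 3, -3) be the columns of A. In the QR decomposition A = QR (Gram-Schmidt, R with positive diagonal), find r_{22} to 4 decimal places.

r_{22} = 5.1854

w_1 = (0, 2, 4, -4); ‖w_1‖ = 6.0000, so e_1 = (0.0000, 0.3333, 0.6667, -0.6667).
e_1·w_2 = 0.0000·0 + 0.3333·(-4) + 0.6667·3 + (-0.6667)·(-3) = 2.6667.
u_2 = w_2 − 2.6667·e_1 = (0.0000, -4.8889, 1.2222, -1.2222).
r_{22} = ‖u_2‖ = 5.1854.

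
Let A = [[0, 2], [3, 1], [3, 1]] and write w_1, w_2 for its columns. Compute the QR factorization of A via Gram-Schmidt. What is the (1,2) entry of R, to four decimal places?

q_1 = w_1/‖w_1‖ = (0, 3, 3)/4.2426 = (0.0000, 0.7071, 0.7071).
r_{12} = q_1·w_2 = 1.4142.

r_{12} = 1.4142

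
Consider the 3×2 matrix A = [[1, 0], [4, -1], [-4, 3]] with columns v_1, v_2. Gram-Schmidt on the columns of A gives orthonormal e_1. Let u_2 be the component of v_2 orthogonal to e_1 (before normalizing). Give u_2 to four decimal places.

e_1 = v_1/‖v_1‖ = (1, 4, -4)/5.7446 = (0.1741, 0.6963, -0.6963).
r_{12} = e_1·v_2 = -2.7852.
u_2 = v_2 + 2.7852·e_1 = (0.4848, 0.9394, 1.0606).

u_2 = (0.4848, 0.9394, 1.0606)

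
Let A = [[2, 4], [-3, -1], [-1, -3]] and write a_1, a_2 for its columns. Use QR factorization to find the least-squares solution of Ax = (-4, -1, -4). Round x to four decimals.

e_1 = a_1/‖a_1‖ = (2, -3, -1)/3.7417 = (0.5345, -0.8018, -0.2673).
r_{12} = e_1·a_2 = 3.7417.
u_2 = a_2 − 3.7417·e_1 = (2.0000, 2.0000, -2.0000).
‖u_2‖ = 3.4641, so e_2 = (0.5774, 0.5774, -0.5774).
Qᵀb = (-0.2673, -0.5774).
Back-substitute: x_2 = -0.5774/3.4641 = -0.1667.
x_1 = (-0.2673 − 3.7417·(-0.1667))/3.7417 = 0.0952.

x = (0.0952, -0.1667)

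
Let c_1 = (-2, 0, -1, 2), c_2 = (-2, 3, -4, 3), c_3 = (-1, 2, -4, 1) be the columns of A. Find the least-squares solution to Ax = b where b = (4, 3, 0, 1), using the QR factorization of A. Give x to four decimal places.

x = (-2.9513, 2.6030, -1.9850)

c_1 = (-2, 0, -1, 2); ‖c_1‖ = 3.0000, so q_1 = (-0.6667, 0.0000, -0.3333, 0.6667).
q_1·c_2 = (-0.6667)·(-2) + 0.0000·3 + (-0.3333)·(-4) + 0.6667·3 = 4.6667.
u_2 = c_2 − 4.6667·q_1 = (1.1111, 3.0000, -2.4444, -0.1111).
‖u_2‖ = 4.0277, so q_2 = (0.2759, 0.7448, -0.6069, -0.0276).
q_1·c_3 = (-0.6667)·(-1) + 0.0000·2 + (-0.3333)·(-4) + 0.6667·1 = 2.6667; q_2·c_3 = 0.2759·(-1) + 0.7448·2 + (-0.6069)·(-4) + (-0.0276)·1 = 3.6139.
u_3 = c_3 − 2.6667·q_1 − 3.6139·q_2 = (-0.2192, -0.6918, -0.9178, -0.6781).
‖u_3‖ = 1.3523, so q_3 = (-0.1621, -0.5116, -0.6787, -0.5014).
Qᵀb = (-2.0000, 3.3104, -2.6844).
Back-substitute: x_3 = -2.6844/1.3523 = -1.9850.
x_2 = (3.3104 − 3.6139·(-1.9850))/4.0277 = 2.6030.
x_1 = (-2.0000 − 4.6667·2.6030 − 2.6667·(-1.9850))/3.0000 = -2.9513.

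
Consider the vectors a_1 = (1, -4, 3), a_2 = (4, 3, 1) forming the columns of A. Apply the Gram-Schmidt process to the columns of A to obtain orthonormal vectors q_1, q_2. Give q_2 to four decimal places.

q_1 = a_1/‖a_1‖ = (1, -4, 3)/5.0990 = (0.1961, -0.7845, 0.5883).
r_{12} = q_1·a_2 = -0.9806.
u_2 = a_2 + 0.9806·q_1 = (4.1923, 2.2308, 1.5769).
‖u_2‖ = 5.0038, so q_2 = (0.8378, 0.4458, 0.3151).

q_2 = (0.8378, 0.4458, 0.3151)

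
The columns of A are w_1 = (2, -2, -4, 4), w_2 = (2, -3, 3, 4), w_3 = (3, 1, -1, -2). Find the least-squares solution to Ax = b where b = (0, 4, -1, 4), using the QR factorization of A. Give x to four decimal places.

x = (0.3583, -0.1665, -0.2888)

w_1 = (2, -2, -4, 4); ‖w_1‖ = 6.3246, so q_1 = (0.3162, -0.3162, -0.6325, 0.6325).
q_1·w_2 = 0.3162·2 + (-0.3162)·(-3) + (-0.6325)·3 + 0.6325·4 = 2.2136.
u_2 = w_2 − 2.2136·q_1 = (1.3000, -2.3000, 4.4000, 2.6000).
‖u_2‖ = 5.7533, so q_2 = (0.2260, -0.3998, 0.7648, 0.4519).
q_1·w_3 = 0.3162·3 + (-0.3162)·1 + (-0.6325)·(-1) + 0.6325·(-2) = 0.0000; q_2·w_3 = 0.2260·3 + (-0.3998)·1 + 0.7648·(-1) + 0.4519·(-2) = -1.3905.
u_3 = w_3 + 0.0000·q_1 + 1.3905·q_2 = (3.3142, 0.4441, 0.0634, -1.3716).
‖u_3‖ = 3.6148, so q_3 = (0.9169, 0.1229, 0.0176, -0.3794).
Qᵀb = (1.8974, -0.5562, -1.0439).
Back-substitute: x_3 = -1.0439/3.6148 = -0.2888.
x_2 = (-0.5562 + 1.3905·(-0.2888))/5.7533 = -0.1665.
x_1 = (1.8974 − 2.2136·(-0.1665) + 0.0000·(-0.2888))/6.3246 = 0.3583.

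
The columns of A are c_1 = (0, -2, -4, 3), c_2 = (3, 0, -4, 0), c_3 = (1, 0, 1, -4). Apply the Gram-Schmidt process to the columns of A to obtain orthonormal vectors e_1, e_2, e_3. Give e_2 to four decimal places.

c_1 = (0, -2, -4, 3); ‖c_1‖ = 5.3852, so e_1 = (0.0000, -0.3714, -0.7428, 0.5571).
e_1·c_2 = 0.0000·3 + (-0.3714)·0 + (-0.7428)·(-4) + 0.5571·0 = 2.9711.
u_2 = c_2 − 2.9711·e_1 = (3.0000, 1.1034, -1.7931, -1.6552).
‖u_2‖ = 4.0215, so e_2 = (0.7460, 0.2744, -0.4459, -0.4116).

e_2 = (0.7460, 0.2744, -0.4459, -0.4116)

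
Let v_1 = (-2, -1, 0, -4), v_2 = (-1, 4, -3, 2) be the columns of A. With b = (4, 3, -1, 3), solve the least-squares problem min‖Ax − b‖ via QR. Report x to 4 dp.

v_1 = (-2, -1, 0, -4); ‖v_1‖ = 4.5826, so e_1 = (-0.4364, -0.2182, 0.0000, -0.8729).
e_1·v_2 = (-0.4364)·(-1) + (-0.2182)·4 + 0.0000·(-3) + (-0.8729)·2 = -2.1822.
u_2 = v_2 + 2.1822·e_1 = (-1.9524, 3.5238, -3.0000, 0.0952).
‖u_2‖ = 5.0238, so e_2 = (-0.3886, 0.7014, -0.5972, 0.0190).
Qᵀb = (-5.0190, 1.2038).
Back-substitute: x_2 = 1.2038/5.0238 = 0.2396.
x_1 = (-5.0190 + 2.1822·0.2396)/4.5826 = -0.9811.

x = (-0.9811, 0.2396)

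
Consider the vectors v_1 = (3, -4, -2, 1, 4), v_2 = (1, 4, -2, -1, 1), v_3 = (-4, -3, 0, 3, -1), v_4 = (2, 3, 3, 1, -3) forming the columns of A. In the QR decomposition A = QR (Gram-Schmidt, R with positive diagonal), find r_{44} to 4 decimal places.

v_1 = (3, -4, -2, 1, 4); ‖v_1‖ = 6.7823, so e_1 = (0.4423, -0.5898, -0.2949, 0.1474, 0.5898).
e_1·v_2 = 0.4423·1 + (-0.5898)·4 + (-0.2949)·(-2) + 0.1474·(-1) + 0.5898·1 = -0.8847.
u_2 = v_2 + 0.8847·e_1 = (1.3913, 3.4783, -2.2609, -0.8696, 1.5217).
‖u_2‖ = 4.7135, so e_2 = (0.2952, 0.7379, -0.4797, -0.1845, 0.3228).
e_1·v_3 = 0.4423·(-4) + (-0.5898)·(-3) + (-0.2949)·0 + 0.1474·3 + 0.5898·(-1) = -0.1474; e_2·v_3 = 0.2952·(-4) + 0.7379·(-3) + (-0.4797)·0 + (-0.1845)·3 + 0.3228·(-1) = -4.2708.
u_3 = v_3 + 0.1474·e_1 + 4.2708·e_2 = (-2.6742, 0.0646, -2.0920, 2.2339, 0.4658).
‖u_3‖ = 4.0913, so e_3 = (-0.6536, 0.0158, -0.5113, 0.5460, 0.1138).
e_1·v_4 = 0.4423·2 + (-0.5898)·3 + (-0.2949)·3 + 0.1474·1 + 0.5898·(-3) = -3.3912; e_2·v_4 = 0.2952·2 + 0.7379·3 + (-0.4797)·3 + (-0.1845)·1 + 0.3228·(-3) = 0.2122; e_3·v_4 = (-0.6536)·2 + 0.0158·3 + (-0.5113)·3 + 0.5460·1 + 0.1138·(-3) = -2.5894.
u_4 = v_4 + 3.3912·e_1 − 0.2122·e_2 + 2.5894·e_3 = (1.7449, 0.8843, 0.7778, 2.9529, -0.7737).
r_{44} = ‖u_4‖ = 3.7081.

r_{44} = 3.7081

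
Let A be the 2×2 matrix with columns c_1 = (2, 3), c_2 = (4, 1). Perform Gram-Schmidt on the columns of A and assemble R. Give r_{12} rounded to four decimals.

c_1 = (2, 3); ‖c_1‖ = 3.6056, so q_1 = (0.5547, 0.8321).
r_{12} = q_1·c_2 = 3.0509.

r_{12} = 3.0509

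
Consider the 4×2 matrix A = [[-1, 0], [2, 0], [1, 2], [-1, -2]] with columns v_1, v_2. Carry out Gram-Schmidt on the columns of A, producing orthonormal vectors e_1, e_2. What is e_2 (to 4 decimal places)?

e_1 = v_1/‖v_1‖ = (-1, 2, 1, -1)/2.6458 = (-0.3780, 0.7559, 0.3780, -0.3780).
r_{12} = e_1·v_2 = 1.5119.
u_2 = v_2 − 1.5119·e_1 = (0.5714, -1.1429, 1.4286, -1.4286).
‖u_2‖ = 2.3905, so e_2 = (0.2390, -0.4781, 0.5976, -0.5976).

e_2 = (0.2390, -0.4781, 0.5976, -0.5976)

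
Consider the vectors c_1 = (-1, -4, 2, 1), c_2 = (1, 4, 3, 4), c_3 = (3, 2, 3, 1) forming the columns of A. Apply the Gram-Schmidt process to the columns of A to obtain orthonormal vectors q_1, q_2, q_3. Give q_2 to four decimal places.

q_2 = (0.1081, 0.4324, 0.5766, 0.6847)

c_1 = (-1, -4, 2, 1); ‖c_1‖ = 4.6904, so q_1 = (-0.2132, -0.8528, 0.4264, 0.2132).
q_1·c_2 = (-0.2132)·1 + (-0.8528)·4 + 0.4264·3 + 0.2132·4 = -1.4924.
u_2 = c_2 + 1.4924·q_1 = (0.6818, 2.7273, 3.6364, 4.3182).
‖u_2‖ = 6.3066, so q_2 = (0.1081, 0.4324, 0.5766, 0.6847).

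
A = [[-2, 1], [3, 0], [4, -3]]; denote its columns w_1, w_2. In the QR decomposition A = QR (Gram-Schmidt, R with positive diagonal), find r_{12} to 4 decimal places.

w_1 = (-2, 3, 4); ‖w_1‖ = 5.3852, so e_1 = (-0.3714, 0.5571, 0.7428).
r_{12} = e_1·w_2 = -2.5997.

r_{12} = -2.5997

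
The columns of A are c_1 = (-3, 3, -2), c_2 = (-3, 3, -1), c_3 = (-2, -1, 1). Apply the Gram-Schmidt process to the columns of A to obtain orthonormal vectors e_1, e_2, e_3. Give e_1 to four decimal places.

e_1 = (-0.6396, 0.6396, -0.4264)

c_1 = (-3, 3, -2); ‖c_1‖ = 4.6904, so e_1 = (-0.6396, 0.6396, -0.4264).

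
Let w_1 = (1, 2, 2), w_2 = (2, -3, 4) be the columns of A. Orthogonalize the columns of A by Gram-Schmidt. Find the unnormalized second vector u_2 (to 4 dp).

q_1 = w_1/‖w_1‖ = (1, 2, 2)/3.0000 = (0.3333, 0.6667, 0.6667).
r_{12} = q_1·w_2 = 1.3333.
u_2 = w_2 − 1.3333·q_1 = (1.5556, -3.8889, 3.1111).

u_2 = (1.5556, -3.8889, 3.1111)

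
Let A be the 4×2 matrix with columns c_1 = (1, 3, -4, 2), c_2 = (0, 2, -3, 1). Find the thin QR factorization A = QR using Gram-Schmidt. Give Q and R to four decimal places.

Q = [[0.1826, -0.8165], [0.5477, 0.0000], [-0.7303, -0.4082], [0.3651, -0.4082]], R = [[5.4772, 3.6515], [0.0000, 0.8165]]

c_1 = (1, 3, -4, 2); ‖c_1‖ = 5.4772, so e_1 = (0.1826, 0.5477, -0.7303, 0.3651).
e_1·c_2 = 0.1826·0 + 0.5477·2 + (-0.7303)·(-3) + 0.3651·1 = 3.6515.
u_2 = c_2 − 3.6515·e_1 = (-0.6667, 0.0000, -0.3333, -0.3333).
‖u_2‖ = 0.8165, so e_2 = (-0.8165, 0.0000, -0.4082, -0.4082).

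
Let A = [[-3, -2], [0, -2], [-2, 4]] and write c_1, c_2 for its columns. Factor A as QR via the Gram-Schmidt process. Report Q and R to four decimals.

c_1 = (-3, 0, -2); ‖c_1‖ = 3.6056, so q_1 = (-0.8321, 0.0000, -0.5547).
q_1·c_2 = (-0.8321)·(-2) + 0.0000·(-2) + (-0.5547)·4 = -0.5547.
u_2 = c_2 + 0.5547·q_1 = (-2.4615, -2.0000, 3.6923).
‖u_2‖ = 4.8675, so q_2 = (-0.5057, -0.4109, 0.7586).

Q = [[-0.8321, -0.5057], [0.0000, -0.4109], [-0.5547, 0.7586]], R = [[3.6056, -0.5547], [0.0000, 4.8675]]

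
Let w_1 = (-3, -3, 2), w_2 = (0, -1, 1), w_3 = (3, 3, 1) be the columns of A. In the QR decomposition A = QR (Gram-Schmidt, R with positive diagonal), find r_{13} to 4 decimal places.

w_1 = (-3, -3, 2); ‖w_1‖ = 4.6904, so q_1 = (-0.6396, -0.6396, 0.4264).
r_{13} = q_1·w_3 = -3.4112.

r_{13} = -3.4112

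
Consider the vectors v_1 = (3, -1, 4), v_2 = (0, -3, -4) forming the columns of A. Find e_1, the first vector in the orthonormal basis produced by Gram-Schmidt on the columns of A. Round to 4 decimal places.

v_1 = (3, -1, 4); ‖v_1‖ = 5.0990, so e_1 = (0.5883, -0.1961, 0.7845).

e_1 = (0.5883, -0.1961, 0.7845)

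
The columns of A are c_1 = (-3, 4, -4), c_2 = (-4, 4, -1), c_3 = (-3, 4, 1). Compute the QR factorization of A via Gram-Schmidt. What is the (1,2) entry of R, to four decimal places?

r_{12} = 4.9976

c_1 = (-3, 4, -4); ‖c_1‖ = 6.4031, so e_1 = (-0.4685, 0.6247, -0.6247).
r_{12} = e_1·c_2 = 4.9976.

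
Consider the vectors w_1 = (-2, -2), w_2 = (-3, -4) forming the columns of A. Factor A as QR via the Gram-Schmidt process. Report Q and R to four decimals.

Q = [[-0.7071, 0.7071], [-0.7071, -0.7071]], R = [[2.8284, 4.9497], [0.0000, 0.7071]]

e_1 = w_1/‖w_1‖ = (-2, -2)/2.8284 = (-0.7071, -0.7071).
r_{12} = e_1·w_2 = 4.9497.
u_2 = w_2 − 4.9497·e_1 = (0.5000, -0.5000).
‖u_2‖ = 0.7071, so e_2 = (0.7071, -0.7071).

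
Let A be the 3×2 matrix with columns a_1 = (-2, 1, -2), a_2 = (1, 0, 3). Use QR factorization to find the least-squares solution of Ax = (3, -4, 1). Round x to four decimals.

x = (-2.7692, -1.6154)

a_1 = (-2, 1, -2); ‖a_1‖ = 3.0000, so e_1 = (-0.6667, 0.3333, -0.6667).
e_1·a_2 = (-0.6667)·1 + 0.3333·0 + (-0.6667)·3 = -2.6667.
u_2 = a_2 + 2.6667·e_1 = (-0.7778, 0.8889, 1.2222).
‖u_2‖ = 1.6997, so e_2 = (-0.4576, 0.5230, 0.7191).
Qᵀb = (-4.0000, -2.7456).
Back-substitute: x_2 = -2.7456/1.6997 = -1.6154.
x_1 = (-4.0000 + 2.6667·(-1.6154))/3.0000 = -2.7692.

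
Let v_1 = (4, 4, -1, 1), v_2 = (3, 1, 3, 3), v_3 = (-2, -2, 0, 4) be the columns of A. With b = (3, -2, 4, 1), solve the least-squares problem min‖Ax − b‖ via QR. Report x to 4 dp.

x = (-0.7598, 1.2931, -0.5121)

v_1 = (4, 4, -1, 1); ‖v_1‖ = 5.8310, so q_1 = (0.6860, 0.6860, -0.1715, 0.1715).
q_1·v_2 = 0.6860·3 + 0.6860·1 + (-0.1715)·3 + 0.1715·3 = 2.7440.
u_2 = v_2 − 2.7440·q_1 = (1.1176, -0.8824, 3.4706, 2.5294).
‖u_2‖ = 4.5244, so q_2 = (0.2470, -0.1950, 0.7671, 0.5591).
q_1·v_3 = 0.6860·(-2) + 0.6860·(-2) + (-0.1715)·0 + 0.1715·4 = -2.0580; q_2·v_3 = 0.2470·(-2) + (-0.1950)·(-2) + 0.7671·0 + 0.5591·4 = 2.1322.
u_3 = v_3 + 2.0580·q_1 − 2.1322·q_2 = (-1.1149, -0.1724, -1.9885, 3.1609).
‖u_3‖ = 3.9011, so q_3 = (-0.2858, -0.0442, -0.5097, 0.8103).
Qᵀb = (0.1715, 4.7585, -1.9977).
Back-substitute: x_3 = -1.9977/3.9011 = -0.5121.
x_2 = (4.7585 − 2.1322·(-0.5121))/4.5244 = 1.2931.
x_1 = (0.1715 − 2.7440·1.2931 + 2.0580·(-0.5121))/5.8310 = -0.7598.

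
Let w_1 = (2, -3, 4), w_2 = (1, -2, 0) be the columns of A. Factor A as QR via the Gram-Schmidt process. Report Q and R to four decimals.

Q = [[0.3714, 0.2682], [-0.5571, -0.7015], [0.7428, -0.6603]], R = [[5.3852, 1.4856], [0.0000, 1.6713]]

w_1 = (2, -3, 4); ‖w_1‖ = 5.3852, so e_1 = (0.3714, -0.5571, 0.7428).
e_1·w_2 = 0.3714·1 + (-0.5571)·(-2) + 0.7428·0 = 1.4856.
u_2 = w_2 − 1.4856·e_1 = (0.4483, -1.1724, -1.1034).
‖u_2‖ = 1.6713, so e_2 = (0.2682, -0.7015, -0.6603).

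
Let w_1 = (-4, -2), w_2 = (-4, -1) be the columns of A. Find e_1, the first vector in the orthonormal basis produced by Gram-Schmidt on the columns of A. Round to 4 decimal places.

e_1 = (-0.8944, -0.4472)

e_1 = w_1/‖w_1‖ = (-4, -2)/4.4721 = (-0.8944, -0.4472).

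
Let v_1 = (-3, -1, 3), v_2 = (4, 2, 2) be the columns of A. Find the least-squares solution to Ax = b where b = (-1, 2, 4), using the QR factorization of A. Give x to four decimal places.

v_1 = (-3, -1, 3); ‖v_1‖ = 4.3589, so e_1 = (-0.6882, -0.2294, 0.6882).
e_1·v_2 = (-0.6882)·4 + (-0.2294)·2 + 0.6882·2 = -1.8353.
u_2 = v_2 + 1.8353·e_1 = (2.7368, 1.5789, 3.2632).
‖u_2‖ = 4.5422, so e_2 = (0.6025, 0.3476, 0.7184).
Qᵀb = (2.9824, 2.9663).
Back-substitute: x_2 = 2.9663/4.5422 = 0.6531.
x_1 = (2.9824 + 1.8353·0.6531)/4.3589 = 0.9592.

x = (0.9592, 0.6531)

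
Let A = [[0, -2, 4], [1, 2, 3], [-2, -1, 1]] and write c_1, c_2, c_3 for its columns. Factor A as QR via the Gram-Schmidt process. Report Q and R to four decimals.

c_1 = (0, 1, -2); ‖c_1‖ = 2.2361, so q_1 = (0.0000, 0.4472, -0.8944).
q_1·c_2 = 0.0000·(-2) + 0.4472·2 + (-0.8944)·(-1) = 1.7889.
u_2 = c_2 − 1.7889·q_1 = (-2.0000, 1.2000, 0.6000).
‖u_2‖ = 2.4083, so q_2 = (-0.8305, 0.4983, 0.2491).
q_1·c_3 = 0.0000·4 + 0.4472·3 + (-0.8944)·1 = 0.4472; q_2·c_3 = (-0.8305)·4 + 0.4983·3 + 0.2491·1 = -1.5779.
u_3 = c_3 − 0.4472·q_1 + 1.5779·q_2 = (2.6897, 3.5862, 1.7931).
‖u_3‖ = 4.8281, so q_3 = (0.5571, 0.7428, 0.3714).

Q = [[0.0000, -0.8305, 0.5571], [0.4472, 0.4983, 0.7428], [-0.8944, 0.2491, 0.3714]], R = [[2.2361, 1.7889, 0.4472], [0.0000, 2.4083, -1.5779], [0.0000, 0.0000, 4.8281]]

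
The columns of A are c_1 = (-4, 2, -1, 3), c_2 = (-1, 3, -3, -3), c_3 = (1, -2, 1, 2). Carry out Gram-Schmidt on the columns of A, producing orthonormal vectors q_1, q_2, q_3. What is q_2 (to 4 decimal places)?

c_1 = (-4, 2, -1, 3); ‖c_1‖ = 5.4772, so q_1 = (-0.7303, 0.3651, -0.1826, 0.5477).
q_1·c_2 = (-0.7303)·(-1) + 0.3651·3 + (-0.1826)·(-3) + 0.5477·(-3) = 0.7303.
u_2 = c_2 − 0.7303·q_1 = (-0.4667, 2.7333, -2.8667, -3.4000).
‖u_2‖ = 5.2409, so q_2 = (-0.0890, 0.5215, -0.5470, -0.6487).

q_2 = (-0.0890, 0.5215, -0.5470, -0.6487)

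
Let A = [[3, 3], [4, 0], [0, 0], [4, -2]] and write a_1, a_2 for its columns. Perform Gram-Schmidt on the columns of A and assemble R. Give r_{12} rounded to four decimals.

r_{12} = 0.1562

e_1 = a_1/‖a_1‖ = (3, 4, 0, 4)/6.4031 = (0.4685, 0.6247, 0.0000, 0.6247).
r_{12} = e_1·a_2 = 0.1562.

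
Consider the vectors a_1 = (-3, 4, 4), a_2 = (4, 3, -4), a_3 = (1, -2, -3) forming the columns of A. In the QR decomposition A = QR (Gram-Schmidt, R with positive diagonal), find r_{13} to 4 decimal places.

r_{13} = -3.5920

a_1 = (-3, 4, 4); ‖a_1‖ = 6.4031, so q_1 = (-0.4685, 0.6247, 0.6247).
r_{13} = q_1·a_3 = -3.5920.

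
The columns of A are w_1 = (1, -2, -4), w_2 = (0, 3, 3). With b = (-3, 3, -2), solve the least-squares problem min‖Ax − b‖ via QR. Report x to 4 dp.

x = (0.6667, 0.8333)

w_1 = (1, -2, -4); ‖w_1‖ = 4.5826, so q_1 = (0.2182, -0.4364, -0.8729).
q_1·w_2 = 0.2182·0 + (-0.4364)·3 + (-0.8729)·3 = -3.9279.
u_2 = w_2 + 3.9279·q_1 = (0.8571, 1.2857, -0.4286).
‖u_2‖ = 1.6036, so q_2 = (0.5345, 0.8018, -0.2673).
Qᵀb = (-0.2182, 1.3363).
Back-substitute: x_2 = 1.3363/1.6036 = 0.8333.
x_1 = (-0.2182 + 3.9279·0.8333)/4.5826 = 0.6667.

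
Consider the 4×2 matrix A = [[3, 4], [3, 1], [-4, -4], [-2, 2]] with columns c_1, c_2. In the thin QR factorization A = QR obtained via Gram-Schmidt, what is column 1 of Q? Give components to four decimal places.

q_1 = (0.4867, 0.4867, -0.6489, -0.3244)

q_1 = c_1/‖c_1‖ = (3, 3, -4, -2)/6.1644 = (0.4867, 0.4867, -0.6489, -0.3244).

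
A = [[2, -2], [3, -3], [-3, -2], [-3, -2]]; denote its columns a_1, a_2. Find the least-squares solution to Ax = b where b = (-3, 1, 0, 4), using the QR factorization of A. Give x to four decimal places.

a_1 = (2, 3, -3, -3); ‖a_1‖ = 5.5678, so q_1 = (0.3592, 0.5388, -0.5388, -0.5388).
q_1·a_2 = 0.3592·(-2) + 0.5388·(-3) + (-0.5388)·(-2) + (-0.5388)·(-2) = -0.1796.
u_2 = a_2 + 0.1796·q_1 = (-1.9355, -2.9032, -2.0968, -2.0968).
‖u_2‖ = 4.5791, so q_2 = (-0.4227, -0.6340, -0.4579, -0.4579).
Qᵀb = (-2.6941, -1.1976).
Back-substitute: x_2 = -1.1976/4.5791 = -0.2615.
x_1 = (-2.6941 + 0.1796·(-0.2615))/5.5678 = -0.4923.

x = (-0.4923, -0.2615)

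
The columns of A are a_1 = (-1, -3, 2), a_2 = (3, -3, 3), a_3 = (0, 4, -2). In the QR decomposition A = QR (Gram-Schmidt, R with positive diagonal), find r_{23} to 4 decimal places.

a_1 = (-1, -3, 2); ‖a_1‖ = 3.7417, so q_1 = (-0.2673, -0.8018, 0.5345).
q_1·a_2 = (-0.2673)·3 + (-0.8018)·(-3) + 0.5345·3 = 3.2071.
u_2 = a_2 − 3.2071·q_1 = (3.8571, -0.4286, 1.2857).
‖u_2‖ = 4.0883, so q_2 = (0.9435, -0.1048, 0.3145).
r_{23} = q_2·a_3 = -1.0483.

r_{23} = -1.0483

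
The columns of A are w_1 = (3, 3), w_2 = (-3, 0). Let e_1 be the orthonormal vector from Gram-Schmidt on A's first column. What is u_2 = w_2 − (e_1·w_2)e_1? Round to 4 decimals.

e_1 = w_1/‖w_1‖ = (3, 3)/4.2426 = (0.7071, 0.7071).
r_{12} = e_1·w_2 = -2.1213.
u_2 = w_2 + 2.1213·e_1 = (-1.5000, 1.5000).

u_2 = (-1.5000, 1.5000)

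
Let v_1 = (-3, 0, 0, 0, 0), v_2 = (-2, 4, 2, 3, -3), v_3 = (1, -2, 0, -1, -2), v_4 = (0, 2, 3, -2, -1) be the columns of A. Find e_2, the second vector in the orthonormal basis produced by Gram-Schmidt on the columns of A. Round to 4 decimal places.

e_2 = (0.0000, 0.6489, 0.3244, 0.4867, -0.4867)

v_1 = (-3, 0, 0, 0, 0); ‖v_1‖ = 3.0000, so e_1 = (-1.0000, 0.0000, 0.0000, 0.0000, 0.0000).
e_1·v_2 = (-1.0000)·(-2) + 0.0000·4 + 0.0000·2 + 0.0000·3 + 0.0000·(-3) = 2.0000.
u_2 = v_2 − 2.0000·e_1 = (0.0000, 4.0000, 2.0000, 3.0000, -3.0000).
‖u_2‖ = 6.1644, so e_2 = (0.0000, 0.6489, 0.3244, 0.4867, -0.4867).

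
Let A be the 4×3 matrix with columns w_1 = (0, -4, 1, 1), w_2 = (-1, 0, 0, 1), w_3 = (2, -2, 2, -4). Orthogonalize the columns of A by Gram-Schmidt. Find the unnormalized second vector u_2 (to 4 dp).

e_1 = w_1/‖w_1‖ = (0, -4, 1, 1)/4.2426 = (0.0000, -0.9428, 0.2357, 0.2357).
r_{12} = e_1·w_2 = 0.2357.
u_2 = w_2 − 0.2357·e_1 = (-1.0000, 0.2222, -0.0556, 0.9444).

u_2 = (-1.0000, 0.2222, -0.0556, 0.9444)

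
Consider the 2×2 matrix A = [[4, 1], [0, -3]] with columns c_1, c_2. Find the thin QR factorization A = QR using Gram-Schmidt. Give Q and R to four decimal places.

Q = [[1.0000, 0.0000], [0.0000, -1.0000]], R = [[4.0000, 1.0000], [0.0000, 3.0000]]

c_1 = (4, 0); ‖c_1‖ = 4.0000, so q_1 = (1.0000, 0.0000).
q_1·c_2 = 1.0000·1 + 0.0000·(-3) = 1.0000.
u_2 = c_2 − 1.0000·q_1 = (0.0000, -3.0000).
‖u_2‖ = 3.0000, so q_2 = (0.0000, -1.0000).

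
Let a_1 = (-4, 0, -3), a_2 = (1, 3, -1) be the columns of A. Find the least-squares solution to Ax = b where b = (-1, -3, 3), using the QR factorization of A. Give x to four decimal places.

e_1 = a_1/‖a_1‖ = (-4, 0, -3)/5.0000 = (-0.8000, 0.0000, -0.6000).
r_{12} = e_1·a_2 = -0.2000.
u_2 = a_2 + 0.2000·e_1 = (0.8400, 3.0000, -1.1200).
‖u_2‖ = 3.3106, so e_2 = (0.2537, 0.9062, -0.3383).
Qᵀb = (-1.0000, -3.9872).
Back-substitute: x_2 = -3.9872/3.3106 = -1.2044.
x_1 = (-1.0000 + 0.2000·(-1.2044))/5.0000 = -0.2482.

x = (-0.2482, -1.2044)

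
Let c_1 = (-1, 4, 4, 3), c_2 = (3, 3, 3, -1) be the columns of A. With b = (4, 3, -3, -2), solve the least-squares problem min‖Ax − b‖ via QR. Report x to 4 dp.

x = (-0.6244, 0.9014)

c_1 = (-1, 4, 4, 3); ‖c_1‖ = 6.4807, so q_1 = (-0.1543, 0.6172, 0.6172, 0.4629).
q_1·c_2 = (-0.1543)·3 + 0.6172·3 + 0.6172·3 + 0.4629·(-1) = 2.7775.
u_2 = c_2 − 2.7775·q_1 = (3.4286, 1.2857, 1.2857, -2.2857).
‖u_2‖ = 4.5040, so q_2 = (0.7612, 0.2855, 0.2855, -0.5075).
Qᵀb = (-1.5430, 4.0599).
Back-substitute: x_2 = 4.0599/4.5040 = 0.9014.
x_1 = (-1.5430 − 2.7775·0.9014)/6.4807 = -0.6244.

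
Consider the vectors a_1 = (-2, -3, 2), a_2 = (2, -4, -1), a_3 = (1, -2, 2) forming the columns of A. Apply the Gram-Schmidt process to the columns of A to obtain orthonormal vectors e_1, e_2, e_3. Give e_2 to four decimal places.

e_2 = (0.6227, -0.6769, -0.3926)

e_1 = a_1/‖a_1‖ = (-2, -3, 2)/4.1231 = (-0.4851, -0.7276, 0.4851).
r_{12} = e_1·a_2 = 1.4552.
u_2 = a_2 − 1.4552·e_1 = (2.7059, -2.9412, -1.7059).
‖u_2‖ = 4.3454, so e_2 = (0.6227, -0.6769, -0.3926).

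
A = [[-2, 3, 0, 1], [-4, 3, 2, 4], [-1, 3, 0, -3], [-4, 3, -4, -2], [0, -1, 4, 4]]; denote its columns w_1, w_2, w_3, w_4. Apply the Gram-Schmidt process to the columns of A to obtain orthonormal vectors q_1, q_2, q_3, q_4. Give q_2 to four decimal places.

q_2 = (0.4421, -0.2063, 0.7663, -0.2063, -0.3635)

w_1 = (-2, -4, -1, -4, 0); ‖w_1‖ = 6.0828, so q_1 = (-0.3288, -0.6576, -0.1644, -0.6576, 0.0000).
q_1·w_2 = (-0.3288)·3 + (-0.6576)·3 + (-0.1644)·3 + (-0.6576)·3 + 0.0000·(-1) = -5.4252.
u_2 = w_2 + 5.4252·q_1 = (1.2162, -0.5676, 2.1081, -0.5676, -1.0000).
‖u_2‖ = 2.7509, so q_2 = (0.4421, -0.2063, 0.7663, -0.2063, -0.3635).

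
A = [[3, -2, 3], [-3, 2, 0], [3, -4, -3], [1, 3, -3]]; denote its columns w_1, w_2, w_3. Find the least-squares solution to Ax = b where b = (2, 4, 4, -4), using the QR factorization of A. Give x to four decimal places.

x = (-0.9153, -1.3120, -0.0253)

w_1 = (3, -3, 3, 1); ‖w_1‖ = 5.2915, so e_1 = (0.5669, -0.5669, 0.5669, 0.1890).
e_1·w_2 = 0.5669·(-2) + (-0.5669)·2 + 0.5669·(-4) + 0.1890·3 = -3.9686.
u_2 = w_2 + 3.9686·e_1 = (0.2500, -0.2500, -1.7500, 3.7500).
‖u_2‖ = 4.1533, so e_2 = (0.0602, -0.0602, -0.4214, 0.9029).
e_1·w_3 = 0.5669·3 + (-0.5669)·0 + 0.5669·(-3) + 0.1890·(-3) = -0.5669; e_2·w_3 = 0.0602·3 + (-0.0602)·0 + (-0.4214)·(-3) + 0.9029·(-3) = -1.2641.
u_3 = w_3 + 0.5669·e_1 + 1.2641·e_2 = (3.3975, -0.3975, -3.2112, -1.7516).
‖u_3‖ = 5.0081, so e_3 = (0.6784, -0.0794, -0.6412, -0.3497).
Qᵀb = (0.3780, -5.4174, -0.1265).
Back-substitute: x_3 = -0.1265/5.0081 = -0.0253.
x_2 = (-5.4174 + 1.2641·(-0.0253))/4.1533 = -1.3120.
x_1 = (0.3780 + 3.9686·(-1.3120) + 0.5669·(-0.0253))/5.2915 = -0.9153.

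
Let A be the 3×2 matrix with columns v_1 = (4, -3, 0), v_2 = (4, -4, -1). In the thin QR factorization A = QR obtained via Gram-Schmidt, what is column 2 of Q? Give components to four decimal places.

e_1 = v_1/‖v_1‖ = (4, -3, 0)/5.0000 = (0.8000, -0.6000, 0.0000).
r_{12} = e_1·v_2 = 5.6000.
u_2 = v_2 − 5.6000·e_1 = (-0.4800, -0.6400, -1.0000).
‖u_2‖ = 1.2806, so e_2 = (-0.3748, -0.4998, -0.7809).

e_2 = (-0.3748, -0.4998, -0.7809)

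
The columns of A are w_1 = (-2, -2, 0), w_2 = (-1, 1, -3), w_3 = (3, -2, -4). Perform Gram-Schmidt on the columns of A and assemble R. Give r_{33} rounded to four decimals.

w_1 = (-2, -2, 0); ‖w_1‖ = 2.8284, so e_1 = (-0.7071, -0.7071, 0.0000).
e_1·w_2 = (-0.7071)·(-1) + (-0.7071)·1 + 0.0000·(-3) = 0.0000.
u_2 = w_2 + 0.0000·e_1 = (-1.0000, 1.0000, -3.0000).
‖u_2‖ = 3.3166, so e_2 = (-0.3015, 0.3015, -0.9045).
e_1·w_3 = (-0.7071)·3 + (-0.7071)·(-2) + 0.0000·(-4) = -0.7071; e_2·w_3 = (-0.3015)·3 + 0.3015·(-2) + (-0.9045)·(-4) = 2.1106.
u_3 = w_3 + 0.7071·e_1 − 2.1106·e_2 = (3.1364, -3.1364, -2.0909).
r_{33} = ‖u_3‖ = 4.9036.

r_{33} = 4.9036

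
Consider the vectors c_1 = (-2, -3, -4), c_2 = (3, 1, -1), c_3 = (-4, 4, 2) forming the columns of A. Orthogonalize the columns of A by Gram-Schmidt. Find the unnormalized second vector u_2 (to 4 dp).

c_1 = (-2, -3, -4); ‖c_1‖ = 5.3852, so e_1 = (-0.3714, -0.5571, -0.7428).
e_1·c_2 = (-0.3714)·3 + (-0.5571)·1 + (-0.7428)·(-1) = -0.9285.
u_2 = c_2 + 0.9285·e_1 = (2.6552, 0.4828, -1.6897).

u_2 = (2.6552, 0.4828, -1.6897)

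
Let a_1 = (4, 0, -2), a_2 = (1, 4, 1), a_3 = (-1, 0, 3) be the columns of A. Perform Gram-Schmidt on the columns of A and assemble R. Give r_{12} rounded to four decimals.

r_{12} = 0.4472

a_1 = (4, 0, -2); ‖a_1‖ = 4.4721, so e_1 = (0.8944, 0.0000, -0.4472).
r_{12} = e_1·a_2 = 0.4472.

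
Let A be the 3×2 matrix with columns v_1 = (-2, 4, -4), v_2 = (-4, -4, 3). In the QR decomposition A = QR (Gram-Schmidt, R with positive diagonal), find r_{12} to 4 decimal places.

r_{12} = -3.3333

e_1 = v_1/‖v_1‖ = (-2, 4, -4)/6.0000 = (-0.3333, 0.6667, -0.6667).
r_{12} = e_1·v_2 = -3.3333.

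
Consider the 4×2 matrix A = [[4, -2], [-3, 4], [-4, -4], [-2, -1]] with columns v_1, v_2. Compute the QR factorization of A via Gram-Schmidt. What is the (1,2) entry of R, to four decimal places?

r_{12} = -0.2981

v_1 = (4, -3, -4, -2); ‖v_1‖ = 6.7082, so q_1 = (0.5963, -0.4472, -0.5963, -0.2981).
r_{12} = q_1·v_2 = -0.2981.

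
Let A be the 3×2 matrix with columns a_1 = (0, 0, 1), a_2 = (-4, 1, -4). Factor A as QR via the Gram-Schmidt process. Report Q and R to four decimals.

Q = [[0.0000, -0.9701], [0.0000, 0.2425], [1.0000, 0.0000]], R = [[1.0000, -4.0000], [0.0000, 4.1231]]

a_1 = (0, 0, 1); ‖a_1‖ = 1.0000, so e_1 = (0.0000, 0.0000, 1.0000).
e_1·a_2 = 0.0000·(-4) + 0.0000·1 + 1.0000·(-4) = -4.0000.
u_2 = a_2 + 4.0000·e_1 = (-4.0000, 1.0000, 0.0000).
‖u_2‖ = 4.1231, so e_2 = (-0.9701, 0.2425, 0.0000).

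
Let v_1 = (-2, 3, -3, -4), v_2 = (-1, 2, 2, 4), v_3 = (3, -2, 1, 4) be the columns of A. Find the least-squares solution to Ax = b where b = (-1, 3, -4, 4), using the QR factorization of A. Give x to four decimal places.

x = (2.1018, 0.9269, 1.9320)

v_1 = (-2, 3, -3, -4); ‖v_1‖ = 6.1644, so e_1 = (-0.3244, 0.4867, -0.4867, -0.6489).
e_1·v_2 = (-0.3244)·(-1) + 0.4867·2 + (-0.4867)·2 + (-0.6489)·4 = -2.2711.
u_2 = v_2 + 2.2711·e_1 = (-1.7368, 3.1053, 0.8947, 2.5263).
‖u_2‖ = 4.4544, so e_2 = (-0.3899, 0.6971, 0.2009, 0.5671).
e_1·v_3 = (-0.3244)·3 + 0.4867·(-2) + (-0.4867)·1 + (-0.6489)·4 = -5.0289; e_2·v_3 = (-0.3899)·3 + 0.6971·(-2) + 0.2009·1 + 0.5671·4 = -0.0945.
u_3 = v_3 + 5.0289·e_1 + 0.0945·e_2 = (1.3316, 0.5133, -1.4284, 0.7905).
‖u_3‖ = 2.1683, so e_3 = (0.6141, 0.2367, -0.6588, 0.3645).
Qᵀb = (1.1355, 3.9464, 4.1892).
Back-substitute: x_3 = 4.1892/2.1683 = 1.9320.
x_2 = (3.9464 + 0.0945·1.9320)/4.4544 = 0.9269.
x_1 = (1.1355 + 2.2711·0.9269 + 5.0289·1.9320)/6.1644 = 2.1018.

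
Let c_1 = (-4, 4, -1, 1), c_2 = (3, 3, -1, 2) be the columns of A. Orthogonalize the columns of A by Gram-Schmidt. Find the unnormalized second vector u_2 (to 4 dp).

u_2 = (3.3529, 2.6471, -0.9118, 1.9118)

c_1 = (-4, 4, -1, 1); ‖c_1‖ = 5.8310, so e_1 = (-0.6860, 0.6860, -0.1715, 0.1715).
e_1·c_2 = (-0.6860)·3 + 0.6860·3 + (-0.1715)·(-1) + 0.1715·2 = 0.5145.
u_2 = c_2 − 0.5145·e_1 = (3.3529, 2.6471, -0.9118, 1.9118).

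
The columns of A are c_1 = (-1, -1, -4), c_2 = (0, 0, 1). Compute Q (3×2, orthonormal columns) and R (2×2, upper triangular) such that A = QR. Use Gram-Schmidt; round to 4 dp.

c_1 = (-1, -1, -4); ‖c_1‖ = 4.2426, so q_1 = (-0.2357, -0.2357, -0.9428).
q_1·c_2 = (-0.2357)·0 + (-0.2357)·0 + (-0.9428)·1 = -0.9428.
u_2 = c_2 + 0.9428·q_1 = (-0.2222, -0.2222, 0.1111).
‖u_2‖ = 0.3333, so q_2 = (-0.6667, -0.6667, 0.3333).

Q = [[-0.2357, -0.6667], [-0.2357, -0.6667], [-0.9428, 0.3333]], R = [[4.2426, -0.9428], [0.0000, 0.3333]]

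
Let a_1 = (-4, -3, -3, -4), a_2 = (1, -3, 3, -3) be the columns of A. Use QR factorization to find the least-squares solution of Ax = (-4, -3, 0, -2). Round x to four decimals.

a_1 = (-4, -3, -3, -4); ‖a_1‖ = 7.0711, so q_1 = (-0.5657, -0.4243, -0.4243, -0.5657).
q_1·a_2 = (-0.5657)·1 + (-0.4243)·(-3) + (-0.4243)·3 + (-0.5657)·(-3) = 1.1314.
u_2 = a_2 − 1.1314·q_1 = (1.6400, -2.5200, 3.4800, -2.3600).
‖u_2‖ = 5.1691, so q_2 = (0.3173, -0.4875, 0.6732, -0.4566).
Qᵀb = (4.6669, 1.1066).
Back-substitute: x_2 = 1.1066/5.1691 = 0.2141.
x_1 = (4.6669 − 1.1314·0.2141)/7.0711 = 0.6257.

x = (0.6257, 0.2141)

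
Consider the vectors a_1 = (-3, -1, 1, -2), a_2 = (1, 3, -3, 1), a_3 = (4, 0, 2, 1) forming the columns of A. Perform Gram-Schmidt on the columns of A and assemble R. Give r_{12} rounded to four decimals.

r_{12} = -2.8402

e_1 = a_1/‖a_1‖ = (-3, -1, 1, -2)/3.8730 = (-0.7746, -0.2582, 0.2582, -0.5164).
r_{12} = e_1·a_2 = -2.8402.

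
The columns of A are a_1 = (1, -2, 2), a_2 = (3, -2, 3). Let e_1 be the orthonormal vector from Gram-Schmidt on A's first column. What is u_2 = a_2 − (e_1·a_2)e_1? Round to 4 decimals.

a_1 = (1, -2, 2); ‖a_1‖ = 3.0000, so e_1 = (0.3333, -0.6667, 0.6667).
e_1·a_2 = 0.3333·3 + (-0.6667)·(-2) + 0.6667·3 = 4.3333.
u_2 = a_2 − 4.3333·e_1 = (1.5556, 0.8889, 0.1111).

u_2 = (1.5556, 0.8889, 0.1111)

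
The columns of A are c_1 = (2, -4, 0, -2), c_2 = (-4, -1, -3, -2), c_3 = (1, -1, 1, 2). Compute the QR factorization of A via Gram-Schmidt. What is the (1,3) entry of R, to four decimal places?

r_{13} = 0.4082

e_1 = c_1/‖c_1‖ = (2, -4, 0, -2)/4.8990 = (0.4082, -0.8165, 0.0000, -0.4082).
r_{13} = e_1·c_3 = 0.4082.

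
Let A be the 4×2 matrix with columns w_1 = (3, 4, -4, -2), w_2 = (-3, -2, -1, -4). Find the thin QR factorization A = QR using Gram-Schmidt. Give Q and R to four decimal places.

Q = [[0.4472, -0.4914], [0.5963, -0.2867], [-0.5963, -0.2662], [-0.2981, -0.7781]], R = [[6.7082, -0.7454], [0.0000, 5.4263]]

e_1 = w_1/‖w_1‖ = (3, 4, -4, -2)/6.7082 = (0.4472, 0.5963, -0.5963, -0.2981).
r_{12} = e_1·w_2 = -0.7454.
u_2 = w_2 + 0.7454·e_1 = (-2.6667, -1.5556, -1.4444, -4.2222).
‖u_2‖ = 5.4263, so e_2 = (-0.4914, -0.2867, -0.2662, -0.7781).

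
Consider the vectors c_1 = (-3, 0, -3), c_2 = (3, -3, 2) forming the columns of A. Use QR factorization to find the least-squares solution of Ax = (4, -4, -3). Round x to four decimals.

x = (1.1930, 1.6316)

c_1 = (-3, 0, -3); ‖c_1‖ = 4.2426, so q_1 = (-0.7071, 0.0000, -0.7071).
q_1·c_2 = (-0.7071)·3 + 0.0000·(-3) + (-0.7071)·2 = -3.5355.
u_2 = c_2 + 3.5355·q_1 = (0.5000, -3.0000, -0.5000).
‖u_2‖ = 3.0822, so q_2 = (0.1622, -0.9733, -0.1622).
Qᵀb = (-0.7071, 5.0289).
Back-substitute: x_2 = 5.0289/3.0822 = 1.6316.
x_1 = (-0.7071 + 3.5355·1.6316)/4.2426 = 1.1930.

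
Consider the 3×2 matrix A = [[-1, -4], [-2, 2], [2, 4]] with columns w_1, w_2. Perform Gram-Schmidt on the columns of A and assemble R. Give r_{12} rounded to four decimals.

r_{12} = 2.6667

w_1 = (-1, -2, 2); ‖w_1‖ = 3.0000, so e_1 = (-0.3333, -0.6667, 0.6667).
r_{12} = e_1·w_2 = 2.6667.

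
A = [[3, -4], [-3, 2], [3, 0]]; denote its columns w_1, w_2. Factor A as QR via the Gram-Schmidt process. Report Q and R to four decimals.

w_1 = (3, -3, 3); ‖w_1‖ = 5.1962, so e_1 = (0.5774, -0.5774, 0.5774).
e_1·w_2 = 0.5774·(-4) + (-0.5774)·2 + 0.5774·0 = -3.4641.
u_2 = w_2 + 3.4641·e_1 = (-2.0000, 0.0000, 2.0000).
‖u_2‖ = 2.8284, so e_2 = (-0.7071, 0.0000, 0.7071).

Q = [[0.5774, -0.7071], [-0.5774, 0.0000], [0.5774, 0.7071]], R = [[5.1962, -3.4641], [0.0000, 2.8284]]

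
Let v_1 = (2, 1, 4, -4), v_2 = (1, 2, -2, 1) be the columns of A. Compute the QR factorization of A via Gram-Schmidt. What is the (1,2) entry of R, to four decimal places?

r_{12} = -1.3152

v_1 = (2, 1, 4, -4); ‖v_1‖ = 6.0828, so e_1 = (0.3288, 0.1644, 0.6576, -0.6576).
r_{12} = e_1·v_2 = -1.3152.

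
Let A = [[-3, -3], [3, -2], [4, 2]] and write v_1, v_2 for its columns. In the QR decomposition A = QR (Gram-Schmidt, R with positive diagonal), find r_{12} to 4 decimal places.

r_{12} = 1.8865

e_1 = v_1/‖v_1‖ = (-3, 3, 4)/5.8310 = (-0.5145, 0.5145, 0.6860).
r_{12} = e_1·v_2 = 1.8865.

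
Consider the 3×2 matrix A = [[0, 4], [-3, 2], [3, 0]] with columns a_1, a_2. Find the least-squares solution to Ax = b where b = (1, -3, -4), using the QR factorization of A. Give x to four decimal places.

x = (-0.2222, -0.1667)

q_1 = a_1/‖a_1‖ = (0, -3, 3)/4.2426 = (0.0000, -0.7071, 0.7071).
r_{12} = q_1·a_2 = -1.4142.
u_2 = a_2 + 1.4142·q_1 = (4.0000, 1.0000, 1.0000).
‖u_2‖ = 4.2426, so q_2 = (0.9428, 0.2357, 0.2357).
Qᵀb = (-0.7071, -0.7071).
Back-substitute: x_2 = -0.7071/4.2426 = -0.1667.
x_1 = (-0.7071 + 1.4142·(-0.1667))/4.2426 = -0.2222.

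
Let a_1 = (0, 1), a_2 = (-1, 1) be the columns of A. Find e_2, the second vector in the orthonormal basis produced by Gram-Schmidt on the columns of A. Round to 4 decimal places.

a_1 = (0, 1); ‖a_1‖ = 1.0000, so e_1 = (0.0000, 1.0000).
e_1·a_2 = 0.0000·(-1) + 1.0000·1 = 1.0000.
u_2 = a_2 − 1.0000·e_1 = (-1.0000, 0.0000).
‖u_2‖ = 1.0000, so e_2 = (-1.0000, 0.0000).

e_2 = (-1.0000, 0.0000)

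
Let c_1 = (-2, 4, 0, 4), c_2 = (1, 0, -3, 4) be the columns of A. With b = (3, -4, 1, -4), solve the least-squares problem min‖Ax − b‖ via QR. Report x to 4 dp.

x = (-1.0324, -0.0595)

q_1 = c_1/‖c_1‖ = (-2, 4, 0, 4)/6.0000 = (-0.3333, 0.6667, 0.0000, 0.6667).
r_{12} = q_1·c_2 = 2.3333.
u_2 = c_2 − 2.3333·q_1 = (1.7778, -1.5556, -3.0000, 2.4444).
‖u_2‖ = 4.5338, so q_2 = (0.3921, -0.3431, -0.6617, 0.5392).
Qᵀb = (-6.3333, -0.2696).
Back-substitute: x_2 = -0.2696/4.5338 = -0.0595.
x_1 = (-6.3333 − 2.3333·(-0.0595))/6.0000 = -1.0324.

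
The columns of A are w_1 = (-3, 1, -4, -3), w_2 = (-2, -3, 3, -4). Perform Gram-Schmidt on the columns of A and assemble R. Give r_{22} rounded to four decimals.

r_{22} = 6.1435

w_1 = (-3, 1, -4, -3); ‖w_1‖ = 5.9161, so q_1 = (-0.5071, 0.1690, -0.6761, -0.5071).
q_1·w_2 = (-0.5071)·(-2) + 0.1690·(-3) + (-0.6761)·3 + (-0.5071)·(-4) = 0.5071.
u_2 = w_2 − 0.5071·q_1 = (-1.7429, -3.0857, 3.3429, -3.7429).
r_{22} = ‖u_2‖ = 6.1435.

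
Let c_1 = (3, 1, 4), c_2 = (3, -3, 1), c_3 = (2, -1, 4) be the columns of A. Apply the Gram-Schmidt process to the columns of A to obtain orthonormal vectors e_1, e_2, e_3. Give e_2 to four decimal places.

c_1 = (3, 1, 4); ‖c_1‖ = 5.0990, so e_1 = (0.5883, 0.1961, 0.7845).
e_1·c_2 = 0.5883·3 + 0.1961·(-3) + 0.7845·1 = 1.9612.
u_2 = c_2 − 1.9612·e_1 = (1.8462, -3.3846, -0.5385).
‖u_2‖ = 3.8928, so e_2 = (0.4742, -0.8695, -0.1383).

e_2 = (0.4742, -0.8695, -0.1383)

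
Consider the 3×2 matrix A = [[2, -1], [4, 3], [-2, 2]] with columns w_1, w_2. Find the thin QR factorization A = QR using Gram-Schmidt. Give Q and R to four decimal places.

w_1 = (2, 4, -2); ‖w_1‖ = 4.8990, so e_1 = (0.4082, 0.8165, -0.4082).
e_1·w_2 = 0.4082·(-1) + 0.8165·3 + (-0.4082)·2 = 1.2247.
u_2 = w_2 − 1.2247·e_1 = (-1.5000, 2.0000, 2.5000).
‖u_2‖ = 3.5355, so e_2 = (-0.4243, 0.5657, 0.7071).

Q = [[0.4082, -0.4243], [0.8165, 0.5657], [-0.4082, 0.7071]], R = [[4.8990, 1.2247], [0.0000, 3.5355]]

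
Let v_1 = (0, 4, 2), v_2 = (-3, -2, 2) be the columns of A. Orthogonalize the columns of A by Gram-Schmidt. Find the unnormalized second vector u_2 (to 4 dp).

q_1 = v_1/‖v_1‖ = (0, 4, 2)/4.4721 = (0.0000, 0.8944, 0.4472).
r_{12} = q_1·v_2 = -0.8944.
u_2 = v_2 + 0.8944·q_1 = (-3.0000, -1.2000, 2.4000).

u_2 = (-3.0000, -1.2000, 2.4000)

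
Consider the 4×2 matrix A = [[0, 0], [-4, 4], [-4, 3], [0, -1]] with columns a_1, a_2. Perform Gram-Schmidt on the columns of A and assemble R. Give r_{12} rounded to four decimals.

q_1 = a_1/‖a_1‖ = (0, -4, -4, 0)/5.6569 = (0.0000, -0.7071, -0.7071, 0.0000).
r_{12} = q_1·a_2 = -4.9497.

r_{12} = -4.9497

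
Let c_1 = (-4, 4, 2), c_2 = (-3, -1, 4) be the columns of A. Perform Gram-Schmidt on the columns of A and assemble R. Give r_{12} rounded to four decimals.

e_1 = c_1/‖c_1‖ = (-4, 4, 2)/6.0000 = (-0.6667, 0.6667, 0.3333).
r_{12} = e_1·c_2 = 2.6667.

r_{12} = 2.6667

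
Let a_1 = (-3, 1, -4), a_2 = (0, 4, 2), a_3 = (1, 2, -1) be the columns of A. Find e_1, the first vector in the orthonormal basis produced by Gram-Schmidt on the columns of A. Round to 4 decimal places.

e_1 = (-0.5883, 0.1961, -0.7845)

a_1 = (-3, 1, -4); ‖a_1‖ = 5.0990, so e_1 = (-0.5883, 0.1961, -0.7845).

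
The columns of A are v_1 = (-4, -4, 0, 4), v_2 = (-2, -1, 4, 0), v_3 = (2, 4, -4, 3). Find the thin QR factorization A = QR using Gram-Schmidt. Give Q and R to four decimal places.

Q = [[-0.5774, -0.2357, -0.0398], [-0.5774, 0.0000, 0.7171], [0.0000, 0.9428, 0.1594], [0.5774, -0.2357, 0.6773]], R = [[6.9282, 1.7321, -1.7321], [0.0000, 4.2426, -4.9497], [0.0000, 0.0000, 4.1833]]

v_1 = (-4, -4, 0, 4); ‖v_1‖ = 6.9282, so q_1 = (-0.5774, -0.5774, 0.0000, 0.5774).
q_1·v_2 = (-0.5774)·(-2) + (-0.5774)·(-1) + 0.0000·4 + 0.5774·0 = 1.7321.
u_2 = v_2 − 1.7321·q_1 = (-1.0000, 0.0000, 4.0000, -1.0000).
‖u_2‖ = 4.2426, so q_2 = (-0.2357, 0.0000, 0.9428, -0.2357).
q_1·v_3 = (-0.5774)·2 + (-0.5774)·4 + 0.0000·(-4) + 0.5774·3 = -1.7321; q_2·v_3 = (-0.2357)·2 + 0.0000·4 + 0.9428·(-4) + (-0.2357)·3 = -4.9497.
u_3 = v_3 + 1.7321·q_1 + 4.9497·q_2 = (-0.1667, 3.0000, 0.6667, 2.8333).
‖u_3‖ = 4.1833, so q_3 = (-0.0398, 0.7171, 0.1594, 0.6773).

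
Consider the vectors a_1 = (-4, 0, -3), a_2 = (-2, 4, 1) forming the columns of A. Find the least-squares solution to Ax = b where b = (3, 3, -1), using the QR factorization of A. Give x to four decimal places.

x = (-0.4280, 0.3400)

a_1 = (-4, 0, -3); ‖a_1‖ = 5.0000, so e_1 = (-0.8000, 0.0000, -0.6000).
e_1·a_2 = (-0.8000)·(-2) + 0.0000·4 + (-0.6000)·1 = 1.0000.
u_2 = a_2 − 1.0000·e_1 = (-1.2000, 4.0000, 1.6000).
‖u_2‖ = 4.4721, so e_2 = (-0.2683, 0.8944, 0.3578).
Qᵀb = (-1.8000, 1.5205).
Back-substitute: x_2 = 1.5205/4.4721 = 0.3400.
x_1 = (-1.8000 − 1.0000·0.3400)/5.0000 = -0.4280.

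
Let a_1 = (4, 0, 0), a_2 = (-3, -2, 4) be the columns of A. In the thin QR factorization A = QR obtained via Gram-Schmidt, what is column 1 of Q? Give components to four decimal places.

e_1 = (1.0000, 0.0000, 0.0000)

a_1 = (4, 0, 0); ‖a_1‖ = 4.0000, so e_1 = (1.0000, 0.0000, 0.0000).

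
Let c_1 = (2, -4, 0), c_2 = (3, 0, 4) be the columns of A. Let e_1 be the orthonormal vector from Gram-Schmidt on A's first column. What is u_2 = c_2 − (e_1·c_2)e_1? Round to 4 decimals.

u_2 = (2.4000, 1.2000, 4.0000)

c_1 = (2, -4, 0); ‖c_1‖ = 4.4721, so e_1 = (0.4472, -0.8944, 0.0000).
e_1·c_2 = 0.4472·3 + (-0.8944)·0 + 0.0000·4 = 1.3416.
u_2 = c_2 − 1.3416·e_1 = (2.4000, 1.2000, 4.0000).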